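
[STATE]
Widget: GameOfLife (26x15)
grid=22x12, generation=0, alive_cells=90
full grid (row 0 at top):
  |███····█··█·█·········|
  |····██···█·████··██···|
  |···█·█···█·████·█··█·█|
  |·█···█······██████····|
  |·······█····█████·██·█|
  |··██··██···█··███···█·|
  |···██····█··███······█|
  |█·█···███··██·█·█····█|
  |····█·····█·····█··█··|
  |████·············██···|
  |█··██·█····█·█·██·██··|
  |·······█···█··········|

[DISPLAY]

Gen: 0                    
███····█··█·█·········    
····██···█·████··██···    
···█·█···█·████·█··█·█    
·█···█······██████····    
·······█····█████·██·█    
··██··██···█··███···█·    
···██····█··███······█    
█·█···███··██·█·█····█    
····█·····█·····█··█··    
████·············██···    
█··██·█····█·█·██·██··    
·······█···█··········    
                          
                          


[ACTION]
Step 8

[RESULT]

Gen: 8                    
·██····███············    
█···█···██············    
·····██·█··█···██·····    
█··█·██·····█·███·····    
·██······█·█·█·██·····    
··········█·█·█·████··    
················███···    
·····█·█·········██···    
·······██·█····█······    
······██·█·····█······    
·········███···█······    
······················    
                          
                          


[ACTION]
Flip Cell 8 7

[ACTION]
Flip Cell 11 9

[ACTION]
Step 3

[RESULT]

Gen: 11                   
·····██···············    
·····███·█············    
·█··█···██·███········    
█···········█·█·······    
·█·█·█··██·█··█·······    
··█·······█····█······    
···········█··█·······    
············██········    
·········█·····███····    
········█·█····█·█····    
··········█····██·····    
······················    
                          
                          


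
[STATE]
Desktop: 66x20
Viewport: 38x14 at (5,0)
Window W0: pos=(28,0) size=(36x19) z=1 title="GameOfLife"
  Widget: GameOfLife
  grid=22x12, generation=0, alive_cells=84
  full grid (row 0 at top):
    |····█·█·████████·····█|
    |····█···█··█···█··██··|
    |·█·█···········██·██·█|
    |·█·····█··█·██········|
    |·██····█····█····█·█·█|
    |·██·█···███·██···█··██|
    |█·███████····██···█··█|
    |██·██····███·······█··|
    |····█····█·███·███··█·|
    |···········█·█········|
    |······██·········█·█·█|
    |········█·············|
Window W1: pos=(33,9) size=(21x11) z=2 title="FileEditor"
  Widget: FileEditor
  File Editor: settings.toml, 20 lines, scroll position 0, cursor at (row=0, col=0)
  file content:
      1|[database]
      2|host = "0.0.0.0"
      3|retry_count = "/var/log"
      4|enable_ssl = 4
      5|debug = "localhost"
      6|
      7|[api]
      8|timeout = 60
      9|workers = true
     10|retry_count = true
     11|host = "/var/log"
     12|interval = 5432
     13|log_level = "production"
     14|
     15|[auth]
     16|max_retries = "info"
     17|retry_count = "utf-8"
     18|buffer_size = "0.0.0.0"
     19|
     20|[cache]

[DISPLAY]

                       ┏━━━━━━━━━━━━━━
                       ┃ GameOfLife   
                       ┠──────────────
                       ┃Gen: 0        
                       ┃····█·█·██████
                       ┃····█···█··█··
                       ┃·█·█··········
                       ┃·█·····█··█·██
                       ┃·██····█····█·
                       ┃·██·┏━━━━━━━━━
                       ┃█·██┃ FileEdit
                       ┃██·█┠─────────
                       ┃····┃█database
                       ┃····┃host = "0


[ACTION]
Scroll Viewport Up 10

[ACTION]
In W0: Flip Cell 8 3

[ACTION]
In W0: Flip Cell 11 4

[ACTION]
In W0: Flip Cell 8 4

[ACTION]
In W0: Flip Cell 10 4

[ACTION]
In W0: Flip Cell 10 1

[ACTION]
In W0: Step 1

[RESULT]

                       ┏━━━━━━━━━━━━━━
                       ┃ GameOfLife   
                       ┠──────────────
                       ┃Gen: 1        
                       ┃·····█·███████
                       ┃···███·██··█·█
                       ┃··█········██·
                       ┃██·········███
                       ┃█··█···█··█···
                       ┃█···┏━━━━━━━━━
                       ┃█···┃ FileEdit
                       ┃██··┠─────────
                       ┃··██┃█database
                       ┃····┃host = "0


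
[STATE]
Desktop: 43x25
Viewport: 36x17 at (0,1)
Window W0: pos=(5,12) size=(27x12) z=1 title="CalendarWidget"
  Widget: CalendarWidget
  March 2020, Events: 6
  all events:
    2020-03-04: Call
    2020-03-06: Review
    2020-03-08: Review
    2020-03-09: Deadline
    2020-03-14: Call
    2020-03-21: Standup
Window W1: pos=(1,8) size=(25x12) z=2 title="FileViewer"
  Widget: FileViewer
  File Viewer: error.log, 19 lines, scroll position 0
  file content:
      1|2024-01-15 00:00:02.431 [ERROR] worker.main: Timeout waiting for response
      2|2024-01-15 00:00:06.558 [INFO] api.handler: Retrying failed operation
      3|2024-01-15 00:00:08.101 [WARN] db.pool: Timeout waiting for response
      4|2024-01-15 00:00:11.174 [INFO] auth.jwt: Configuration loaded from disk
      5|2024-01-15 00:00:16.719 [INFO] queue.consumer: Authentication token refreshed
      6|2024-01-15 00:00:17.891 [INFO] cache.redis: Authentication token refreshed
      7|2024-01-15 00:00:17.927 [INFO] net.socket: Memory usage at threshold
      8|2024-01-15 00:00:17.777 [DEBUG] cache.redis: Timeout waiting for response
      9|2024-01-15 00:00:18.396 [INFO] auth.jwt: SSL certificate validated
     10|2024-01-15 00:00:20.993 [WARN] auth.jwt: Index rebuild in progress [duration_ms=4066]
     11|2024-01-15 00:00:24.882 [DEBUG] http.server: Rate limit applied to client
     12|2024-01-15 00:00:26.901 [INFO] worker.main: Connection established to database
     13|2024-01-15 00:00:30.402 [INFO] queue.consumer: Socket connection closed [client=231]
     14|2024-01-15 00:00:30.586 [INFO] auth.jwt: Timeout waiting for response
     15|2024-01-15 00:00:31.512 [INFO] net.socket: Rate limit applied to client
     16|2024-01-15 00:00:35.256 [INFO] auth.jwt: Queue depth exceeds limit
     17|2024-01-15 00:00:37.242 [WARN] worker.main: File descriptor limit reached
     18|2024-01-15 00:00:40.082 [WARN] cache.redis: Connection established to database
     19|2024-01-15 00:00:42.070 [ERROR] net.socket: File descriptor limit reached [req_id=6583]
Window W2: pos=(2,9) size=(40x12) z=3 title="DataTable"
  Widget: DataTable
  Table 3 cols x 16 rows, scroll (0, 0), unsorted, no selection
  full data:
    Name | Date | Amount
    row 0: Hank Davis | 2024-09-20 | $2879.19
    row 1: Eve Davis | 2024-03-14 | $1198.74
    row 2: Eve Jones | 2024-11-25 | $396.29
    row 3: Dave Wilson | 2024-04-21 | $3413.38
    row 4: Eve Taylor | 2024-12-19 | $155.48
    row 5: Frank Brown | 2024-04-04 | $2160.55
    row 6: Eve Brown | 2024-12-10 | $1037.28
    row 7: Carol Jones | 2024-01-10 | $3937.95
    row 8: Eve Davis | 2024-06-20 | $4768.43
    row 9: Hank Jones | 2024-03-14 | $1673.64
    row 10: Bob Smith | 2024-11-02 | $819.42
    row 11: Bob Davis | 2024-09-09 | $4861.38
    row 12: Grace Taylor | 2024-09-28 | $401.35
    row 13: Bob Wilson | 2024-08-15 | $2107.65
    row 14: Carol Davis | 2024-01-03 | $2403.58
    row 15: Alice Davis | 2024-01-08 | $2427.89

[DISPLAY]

                                    
                                    
                                    
                                    
                                    
                                    
                                    
 ┏━━━━━━━━━━━━━━━━━━━━━━━┓          
 ┃┏━━━━━━━━━━━━━━━━━━━━━━━━━━━━━━━━━
 ┠┃ DataTable                       
 ┃┠─────────────────────────────────
 ┃┃Name        │Date      │Amount   
 ┃┃────────────┼──────────┼──────── 
 ┃┃Hank Davis  │2024-09-20│$2879.19 
 ┃┃Eve Davis   │2024-03-14│$1198.74 
 ┃┃Eve Jones   │2024-11-25│$396.29  
 ┃┃Dave Wilson │2024-04-21│$3413.38 


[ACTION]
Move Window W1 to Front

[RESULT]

                                    
                                    
                                    
                                    
                                    
                                    
                                    
 ┏━━━━━━━━━━━━━━━━━━━━━━━┓          
 ┃ FileViewer            ┃━━━━━━━━━━
 ┠───────────────────────┨          
 ┃2024-01-15 00:00:02.43▲┃──────────
 ┃2024-01-15 00:00:06.55█┃│Amount   
 ┃2024-01-15 00:00:08.10░┃┼──────── 
 ┃2024-01-15 00:00:11.17░┃│$2879.19 
 ┃2024-01-15 00:00:16.71░┃│$1198.74 
 ┃2024-01-15 00:00:17.89░┃│$396.29  
 ┃2024-01-15 00:00:17.92░┃│$3413.38 


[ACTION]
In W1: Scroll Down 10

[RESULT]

                                    
                                    
                                    
                                    
                                    
                                    
                                    
 ┏━━━━━━━━━━━━━━━━━━━━━━━┓          
 ┃ FileViewer            ┃━━━━━━━━━━
 ┠───────────────────────┨          
 ┃2024-01-15 00:00:24.88▲┃──────────
 ┃2024-01-15 00:00:26.90░┃│Amount   
 ┃2024-01-15 00:00:30.40░┃┼──────── 
 ┃2024-01-15 00:00:30.58░┃│$2879.19 
 ┃2024-01-15 00:00:31.51░┃│$1198.74 
 ┃2024-01-15 00:00:35.25░┃│$396.29  
 ┃2024-01-15 00:00:37.24█┃│$3413.38 


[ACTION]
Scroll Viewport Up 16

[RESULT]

                                    
                                    
                                    
                                    
                                    
                                    
                                    
                                    
 ┏━━━━━━━━━━━━━━━━━━━━━━━┓          
 ┃ FileViewer            ┃━━━━━━━━━━
 ┠───────────────────────┨          
 ┃2024-01-15 00:00:24.88▲┃──────────
 ┃2024-01-15 00:00:26.90░┃│Amount   
 ┃2024-01-15 00:00:30.40░┃┼──────── 
 ┃2024-01-15 00:00:30.58░┃│$2879.19 
 ┃2024-01-15 00:00:31.51░┃│$1198.74 
 ┃2024-01-15 00:00:35.25░┃│$396.29  


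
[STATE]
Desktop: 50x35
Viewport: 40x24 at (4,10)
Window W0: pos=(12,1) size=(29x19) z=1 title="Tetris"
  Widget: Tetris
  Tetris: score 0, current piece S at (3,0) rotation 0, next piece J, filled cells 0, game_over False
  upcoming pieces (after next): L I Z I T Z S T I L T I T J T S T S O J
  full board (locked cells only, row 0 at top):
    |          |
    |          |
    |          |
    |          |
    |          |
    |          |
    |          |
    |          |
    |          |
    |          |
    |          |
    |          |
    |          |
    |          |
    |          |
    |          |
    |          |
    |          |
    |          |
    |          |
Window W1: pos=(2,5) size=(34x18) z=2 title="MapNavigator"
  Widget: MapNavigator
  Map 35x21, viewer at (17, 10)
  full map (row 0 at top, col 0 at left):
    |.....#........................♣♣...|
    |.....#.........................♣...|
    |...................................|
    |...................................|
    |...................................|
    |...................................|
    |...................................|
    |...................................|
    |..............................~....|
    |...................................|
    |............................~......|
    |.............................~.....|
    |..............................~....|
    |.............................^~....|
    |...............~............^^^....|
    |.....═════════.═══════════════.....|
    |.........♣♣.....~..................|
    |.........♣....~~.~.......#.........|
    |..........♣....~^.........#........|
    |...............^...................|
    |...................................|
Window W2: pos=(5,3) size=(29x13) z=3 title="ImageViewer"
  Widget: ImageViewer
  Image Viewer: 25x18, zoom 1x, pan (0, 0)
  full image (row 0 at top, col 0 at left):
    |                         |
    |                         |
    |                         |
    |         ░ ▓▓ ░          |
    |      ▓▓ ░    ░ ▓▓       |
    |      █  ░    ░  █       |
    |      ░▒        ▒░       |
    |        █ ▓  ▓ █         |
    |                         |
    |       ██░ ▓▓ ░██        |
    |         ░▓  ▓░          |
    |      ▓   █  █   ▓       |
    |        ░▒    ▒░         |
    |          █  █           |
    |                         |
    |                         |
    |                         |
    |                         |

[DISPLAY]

.┃      ▓▓ ░    ░ ▓▓         ┃.┃    ┃   
.┃      █  ░    ░  █         ┃.┃    ┃   
.┃      ░▒        ▒░         ┃.┃    ┃   
.┃        █ ▓  ▓ █           ┃.┃    ┃   
.┃                           ┃.┃    ┃   
.┗━━━━━━━━━━━━━━━━━━━━━━━━━━━┛.┃    ┃   
...........................~...┃    ┃   
............................~..┃    ┃   
...........................^~..┃    ┃   
.............~............^^^..┃━━━━┛   
...═════════.═══════════════...┃        
.......♣♣.....~................┃        
━━━━━━━━━━━━━━━━━━━━━━━━━━━━━━━┛        
                                        
                                        
                                        
                                        
                                        
                                        
                                        
                                        
                                        
                                        
                                        


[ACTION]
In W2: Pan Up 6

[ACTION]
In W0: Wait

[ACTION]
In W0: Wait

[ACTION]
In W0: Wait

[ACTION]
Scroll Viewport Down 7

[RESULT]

.┃      █  ░    ░  █         ┃.┃    ┃   
.┃      ░▒        ▒░         ┃.┃    ┃   
.┃        █ ▓  ▓ █           ┃.┃    ┃   
.┃                           ┃.┃    ┃   
.┗━━━━━━━━━━━━━━━━━━━━━━━━━━━┛.┃    ┃   
...........................~...┃    ┃   
............................~..┃    ┃   
...........................^~..┃    ┃   
.............~............^^^..┃━━━━┛   
...═════════.═══════════════...┃        
.......♣♣.....~................┃        
━━━━━━━━━━━━━━━━━━━━━━━━━━━━━━━┛        
                                        
                                        
                                        
                                        
                                        
                                        
                                        
                                        
                                        
                                        
                                        
                                        


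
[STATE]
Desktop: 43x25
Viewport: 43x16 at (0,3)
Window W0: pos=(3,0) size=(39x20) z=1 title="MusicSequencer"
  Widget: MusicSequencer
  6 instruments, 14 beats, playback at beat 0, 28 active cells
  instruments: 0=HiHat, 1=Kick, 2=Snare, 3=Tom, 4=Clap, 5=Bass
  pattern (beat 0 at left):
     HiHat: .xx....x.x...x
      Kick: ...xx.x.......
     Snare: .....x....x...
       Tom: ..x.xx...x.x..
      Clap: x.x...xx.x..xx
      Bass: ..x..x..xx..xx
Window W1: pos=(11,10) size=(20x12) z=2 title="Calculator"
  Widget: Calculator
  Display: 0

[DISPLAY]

   ┃      ▼1234567890123                 ┃ 
   ┃ HiHat·██····█·█···█                 ┃ 
   ┃  Kick···██·█·······                 ┃ 
   ┃ Snare·····█····█···                 ┃ 
   ┃   Tom··█·██···█·█··                 ┃ 
   ┃  Clap█·█···██·█··██                 ┃ 
   ┃  Bass··█··█··██··██                 ┃ 
   ┃       ┏━━━━━━━━━━━━━━━━━━┓          ┃ 
   ┃       ┃ Calculator       ┃          ┃ 
   ┃       ┠──────────────────┨          ┃ 
   ┃       ┃                 0┃          ┃ 
   ┃       ┃┌───┬───┬───┬───┐ ┃          ┃ 
   ┃       ┃│ 7 │ 8 │ 9 │ ÷ │ ┃          ┃ 
   ┃       ┃├───┼───┼───┼───┤ ┃          ┃ 
   ┃       ┃│ 4 │ 5 │ 6 │ × │ ┃          ┃ 
   ┃       ┃├───┼───┼───┼───┤ ┃          ┃ 


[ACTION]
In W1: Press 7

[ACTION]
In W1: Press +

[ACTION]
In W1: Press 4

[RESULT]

   ┃      ▼1234567890123                 ┃ 
   ┃ HiHat·██····█·█···█                 ┃ 
   ┃  Kick···██·█·······                 ┃ 
   ┃ Snare·····█····█···                 ┃ 
   ┃   Tom··█·██···█·█··                 ┃ 
   ┃  Clap█·█···██·█··██                 ┃ 
   ┃  Bass··█··█··██··██                 ┃ 
   ┃       ┏━━━━━━━━━━━━━━━━━━┓          ┃ 
   ┃       ┃ Calculator       ┃          ┃ 
   ┃       ┠──────────────────┨          ┃ 
   ┃       ┃                 4┃          ┃ 
   ┃       ┃┌───┬───┬───┬───┐ ┃          ┃ 
   ┃       ┃│ 7 │ 8 │ 9 │ ÷ │ ┃          ┃ 
   ┃       ┃├───┼───┼───┼───┤ ┃          ┃ 
   ┃       ┃│ 4 │ 5 │ 6 │ × │ ┃          ┃ 
   ┃       ┃├───┼───┼───┼───┤ ┃          ┃ 


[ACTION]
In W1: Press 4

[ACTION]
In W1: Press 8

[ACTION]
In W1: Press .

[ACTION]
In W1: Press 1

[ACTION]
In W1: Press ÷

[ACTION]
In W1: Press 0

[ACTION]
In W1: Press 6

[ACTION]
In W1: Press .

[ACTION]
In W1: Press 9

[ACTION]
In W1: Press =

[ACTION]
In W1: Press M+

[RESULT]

   ┃      ▼1234567890123                 ┃ 
   ┃ HiHat·██····█·█···█                 ┃ 
   ┃  Kick···██·█·······                 ┃ 
   ┃ Snare·····█····█···                 ┃ 
   ┃   Tom··█·██···█·█··                 ┃ 
   ┃  Clap█·█···██·█··██                 ┃ 
   ┃  Bass··█··█··██··██                 ┃ 
   ┃       ┏━━━━━━━━━━━━━━━━━━┓          ┃ 
   ┃       ┃ Calculator       ┃          ┃ 
   ┃       ┠──────────────────┨          ┃ 
   ┃       ┃       65.95652174┃          ┃ 
   ┃       ┃┌───┬───┬───┬───┐ ┃          ┃ 
   ┃       ┃│ 7 │ 8 │ 9 │ ÷ │ ┃          ┃ 
   ┃       ┃├───┼───┼───┼───┤ ┃          ┃ 
   ┃       ┃│ 4 │ 5 │ 6 │ × │ ┃          ┃ 
   ┃       ┃├───┼───┼───┼───┤ ┃          ┃ 


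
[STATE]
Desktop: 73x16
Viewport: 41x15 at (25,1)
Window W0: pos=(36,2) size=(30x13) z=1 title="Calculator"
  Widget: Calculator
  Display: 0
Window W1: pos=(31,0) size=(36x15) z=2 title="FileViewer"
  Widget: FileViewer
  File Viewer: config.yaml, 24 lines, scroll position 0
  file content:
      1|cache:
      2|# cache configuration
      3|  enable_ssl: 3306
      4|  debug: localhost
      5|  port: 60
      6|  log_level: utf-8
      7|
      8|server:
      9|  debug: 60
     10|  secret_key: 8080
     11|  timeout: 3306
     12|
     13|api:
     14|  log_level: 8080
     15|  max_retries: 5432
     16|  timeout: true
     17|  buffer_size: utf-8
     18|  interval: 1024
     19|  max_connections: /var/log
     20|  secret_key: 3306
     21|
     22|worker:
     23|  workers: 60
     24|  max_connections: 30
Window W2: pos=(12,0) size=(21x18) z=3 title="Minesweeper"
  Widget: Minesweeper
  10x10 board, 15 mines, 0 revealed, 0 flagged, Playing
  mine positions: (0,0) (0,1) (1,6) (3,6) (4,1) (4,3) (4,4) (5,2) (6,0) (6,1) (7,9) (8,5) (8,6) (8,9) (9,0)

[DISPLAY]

       ┃FileViewer                       
───────┨─────────────────────────────────
       ┃ache:                           ▲
       ┃ cache configuration            █
       ┃ enable_ssl: 3306               ░
       ┃ debug: localhost               ░
       ┃ port: 60                       ░
       ┃ log_level: utf-8               ░
       ┃                                ░
       ┃erver:                          ░
       ┃ debug: 60                      ░
       ┃ secret_key: 8080               ░
       ┃ timeout: 3306                  ▼
       ┃━━━━━━━━━━━━━━━━━━━━━━━━━━━━━━━━━
       ┃                                 


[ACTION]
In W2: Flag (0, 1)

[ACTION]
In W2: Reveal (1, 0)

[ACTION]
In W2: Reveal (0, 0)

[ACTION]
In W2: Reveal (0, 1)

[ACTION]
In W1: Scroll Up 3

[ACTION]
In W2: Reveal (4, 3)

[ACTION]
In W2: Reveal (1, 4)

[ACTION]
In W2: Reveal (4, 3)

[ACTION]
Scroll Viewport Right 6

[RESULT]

 ┃FileViewer                       ┃     
─┨─────────────────────────────────┨     
 ┃ache:                           ▲┃     
 ┃ cache configuration            █┃     
 ┃ enable_ssl: 3306               ░┃     
 ┃ debug: localhost               ░┃     
 ┃ port: 60                       ░┃     
 ┃ log_level: utf-8               ░┃     
 ┃                                ░┃     
 ┃erver:                          ░┃     
 ┃ debug: 60                      ░┃     
 ┃ secret_key: 8080               ░┃     
 ┃ timeout: 3306                  ▼┃     
 ┃━━━━━━━━━━━━━━━━━━━━━━━━━━━━━━━━━┛     
 ┃                                       


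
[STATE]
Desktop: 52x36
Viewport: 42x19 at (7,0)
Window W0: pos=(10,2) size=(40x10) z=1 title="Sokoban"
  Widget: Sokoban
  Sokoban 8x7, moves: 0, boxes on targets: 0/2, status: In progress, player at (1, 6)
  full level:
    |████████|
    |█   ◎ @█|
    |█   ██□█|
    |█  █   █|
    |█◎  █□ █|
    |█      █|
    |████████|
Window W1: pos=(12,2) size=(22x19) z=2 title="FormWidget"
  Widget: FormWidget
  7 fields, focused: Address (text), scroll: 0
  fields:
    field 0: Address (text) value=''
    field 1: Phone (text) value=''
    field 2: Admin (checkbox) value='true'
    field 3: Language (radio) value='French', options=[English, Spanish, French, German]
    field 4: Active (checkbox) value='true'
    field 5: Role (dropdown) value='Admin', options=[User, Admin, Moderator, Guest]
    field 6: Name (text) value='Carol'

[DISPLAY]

                                          
                                          
   ┏━┏━━━━━━━━━━━━━━━━━━━━┓━━━━━━━━━━━━━━━
   ┃ ┃ FormWidget         ┃               
   ┠─┠────────────────────┨───────────────
   ┃█┃> Address:    [    ]┃               
   ┃█┃  Phone:      [    ]┃               
   ┃█┃  Admin:      [x]   ┃               
   ┃█┃  Language:   ( ) En┃               
   ┃█┃  Active:     [x]   ┃               
   ┃█┃  Role:       [Adm▼]┃               
   ┗━┃  Name:       [Caro]┃━━━━━━━━━━━━━━━
     ┃                    ┃               
     ┃                    ┃               
     ┃                    ┃               
     ┃                    ┃               
     ┃                    ┃               
     ┃                    ┃               
     ┃                    ┃               


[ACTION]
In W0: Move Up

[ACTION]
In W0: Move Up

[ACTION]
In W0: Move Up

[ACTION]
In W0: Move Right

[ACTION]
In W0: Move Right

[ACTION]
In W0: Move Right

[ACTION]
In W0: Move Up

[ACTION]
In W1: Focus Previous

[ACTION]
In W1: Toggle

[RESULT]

                                          
                                          
   ┏━┏━━━━━━━━━━━━━━━━━━━━┓━━━━━━━━━━━━━━━
   ┃ ┃ FormWidget         ┃               
   ┠─┠────────────────────┨───────────────
   ┃█┃  Address:    [    ]┃               
   ┃█┃  Phone:      [    ]┃               
   ┃█┃  Admin:      [x]   ┃               
   ┃█┃  Language:   ( ) En┃               
   ┃█┃  Active:     [x]   ┃               
   ┃█┃  Role:       [Adm▼]┃               
   ┗━┃> Name:       [Caro]┃━━━━━━━━━━━━━━━
     ┃                    ┃               
     ┃                    ┃               
     ┃                    ┃               
     ┃                    ┃               
     ┃                    ┃               
     ┃                    ┃               
     ┃                    ┃               


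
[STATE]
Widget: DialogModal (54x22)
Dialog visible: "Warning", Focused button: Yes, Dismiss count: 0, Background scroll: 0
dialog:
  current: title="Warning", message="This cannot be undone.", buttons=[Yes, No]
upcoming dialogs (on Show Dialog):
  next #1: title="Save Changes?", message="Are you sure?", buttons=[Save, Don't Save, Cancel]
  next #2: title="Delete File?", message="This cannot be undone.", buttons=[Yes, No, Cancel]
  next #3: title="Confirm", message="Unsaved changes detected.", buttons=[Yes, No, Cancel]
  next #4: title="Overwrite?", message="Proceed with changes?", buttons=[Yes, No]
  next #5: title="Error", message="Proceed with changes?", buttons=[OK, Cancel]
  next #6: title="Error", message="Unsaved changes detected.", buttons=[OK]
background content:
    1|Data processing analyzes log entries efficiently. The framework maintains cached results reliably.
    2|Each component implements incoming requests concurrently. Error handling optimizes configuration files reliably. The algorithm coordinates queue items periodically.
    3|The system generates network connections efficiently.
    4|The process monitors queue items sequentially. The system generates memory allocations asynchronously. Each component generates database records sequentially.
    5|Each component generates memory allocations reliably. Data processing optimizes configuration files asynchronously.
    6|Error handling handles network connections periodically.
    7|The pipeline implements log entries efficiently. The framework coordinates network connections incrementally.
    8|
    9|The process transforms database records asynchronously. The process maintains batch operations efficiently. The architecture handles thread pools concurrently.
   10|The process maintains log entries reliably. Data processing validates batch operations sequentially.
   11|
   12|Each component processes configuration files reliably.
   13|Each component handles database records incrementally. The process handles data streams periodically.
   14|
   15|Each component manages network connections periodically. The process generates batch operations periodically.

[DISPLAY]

Data processing analyzes log entries efficiently. The 
Each component implements incoming requests concurrent
The system generates network connections efficiently. 
The process monitors queue items sequentially. The sys
Each component generates memory allocations reliably. 
Error handling handles network connections periodicall
The pipeline implements log entries efficiently. The f
                                                      
The process tr┌────────────────────────┐asynchronously
The process ma│        Warning         │ly. Data proce
              │ This cannot be undone. │              
Each component│       [Yes]  No        │iles reliably.
Each component└────────────────────────┘incrementally.
                                                      
Each component manages network connections periodicall
                                                      
                                                      
                                                      
                                                      
                                                      
                                                      
                                                      


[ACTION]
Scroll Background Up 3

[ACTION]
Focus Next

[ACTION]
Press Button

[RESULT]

Data processing analyzes log entries efficiently. The 
Each component implements incoming requests concurrent
The system generates network connections efficiently. 
The process monitors queue items sequentially. The sys
Each component generates memory allocations reliably. 
Error handling handles network connections periodicall
The pipeline implements log entries efficiently. The f
                                                      
The process transforms database records asynchronously
The process maintains log entries reliably. Data proce
                                                      
Each component processes configuration files reliably.
Each component handles database records incrementally.
                                                      
Each component manages network connections periodicall
                                                      
                                                      
                                                      
                                                      
                                                      
                                                      
                                                      


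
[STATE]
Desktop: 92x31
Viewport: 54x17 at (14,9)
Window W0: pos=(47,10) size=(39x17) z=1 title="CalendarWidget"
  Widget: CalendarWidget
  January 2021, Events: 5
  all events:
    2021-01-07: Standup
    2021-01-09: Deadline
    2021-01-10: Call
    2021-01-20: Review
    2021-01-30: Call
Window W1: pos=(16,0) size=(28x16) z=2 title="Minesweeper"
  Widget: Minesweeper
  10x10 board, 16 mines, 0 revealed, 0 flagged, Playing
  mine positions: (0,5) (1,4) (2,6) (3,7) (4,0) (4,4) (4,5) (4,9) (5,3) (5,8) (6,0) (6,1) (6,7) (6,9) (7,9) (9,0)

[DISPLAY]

  ┃■■■■■■■■■■                ┃                        
  ┃■■■■■■■■■■                ┃   ┏━━━━━━━━━━━━━━━━━━━━
  ┃■■■■■■■■■■                ┃   ┃ CalendarWidget     
  ┃■■■■■■■■■■                ┃   ┠────────────────────
  ┃                          ┃   ┃             January
  ┃                          ┃   ┃Mo Tu We Th Fr Sa Su
  ┗━━━━━━━━━━━━━━━━━━━━━━━━━━┛   ┃             1  2  3
                                 ┃ 4  5  6  7*  8  9* 
                                 ┃11 12 13 14 15 16 17
                                 ┃18 19 20* 21 22 23 2
                                 ┃25 26 27 28 29 30* 3
                                 ┃                    
                                 ┃                    
                                 ┃                    
                                 ┃                    
                                 ┃                    
                                 ┃                    


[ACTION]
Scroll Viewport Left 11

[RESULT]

             ┃■■■■■■■■■■                ┃             
             ┃■■■■■■■■■■                ┃   ┏━━━━━━━━━
             ┃■■■■■■■■■■                ┃   ┃ Calendar
             ┃■■■■■■■■■■                ┃   ┠─────────
             ┃                          ┃   ┃         
             ┃                          ┃   ┃Mo Tu We 
             ┗━━━━━━━━━━━━━━━━━━━━━━━━━━┛   ┃         
                                            ┃ 4  5  6 
                                            ┃11 12 13 
                                            ┃18 19 20*
                                            ┃25 26 27 
                                            ┃         
                                            ┃         
                                            ┃         
                                            ┃         
                                            ┃         
                                            ┃         


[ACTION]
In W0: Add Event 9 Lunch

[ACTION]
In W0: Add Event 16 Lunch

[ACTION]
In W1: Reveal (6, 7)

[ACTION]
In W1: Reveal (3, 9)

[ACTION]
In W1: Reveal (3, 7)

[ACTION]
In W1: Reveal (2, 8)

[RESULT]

             ┃✹✹■■■■■✹■✹                ┃             
             ┃■■■■■■■■■✹                ┃   ┏━━━━━━━━━
             ┃■■■■■■■■■■                ┃   ┃ Calendar
             ┃✹■■■■■■■■■                ┃   ┠─────────
             ┃                          ┃   ┃         
             ┃                          ┃   ┃Mo Tu We 
             ┗━━━━━━━━━━━━━━━━━━━━━━━━━━┛   ┃         
                                            ┃ 4  5  6 
                                            ┃11 12 13 
                                            ┃18 19 20*
                                            ┃25 26 27 
                                            ┃         
                                            ┃         
                                            ┃         
                                            ┃         
                                            ┃         
                                            ┃         


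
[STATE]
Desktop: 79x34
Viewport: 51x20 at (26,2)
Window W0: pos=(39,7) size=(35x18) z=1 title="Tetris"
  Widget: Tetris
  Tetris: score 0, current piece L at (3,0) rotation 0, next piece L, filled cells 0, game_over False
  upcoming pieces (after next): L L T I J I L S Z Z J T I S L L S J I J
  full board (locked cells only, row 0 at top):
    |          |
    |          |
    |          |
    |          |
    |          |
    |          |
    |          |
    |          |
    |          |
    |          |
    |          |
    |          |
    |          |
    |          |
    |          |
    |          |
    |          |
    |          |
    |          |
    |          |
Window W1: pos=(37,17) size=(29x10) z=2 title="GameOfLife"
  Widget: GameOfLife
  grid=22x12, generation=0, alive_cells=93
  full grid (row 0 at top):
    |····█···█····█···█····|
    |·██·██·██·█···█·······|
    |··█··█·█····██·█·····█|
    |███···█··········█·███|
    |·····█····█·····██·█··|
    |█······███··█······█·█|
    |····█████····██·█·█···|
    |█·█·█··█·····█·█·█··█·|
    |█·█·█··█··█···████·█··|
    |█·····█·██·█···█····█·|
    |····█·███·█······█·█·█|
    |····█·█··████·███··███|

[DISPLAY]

                                                   
                                                   
                                                   
                                                   
                                                   
             ┏━━━━━━━━━━━━━━━━━━━━━━━━━━━━━━━━━┓   
             ┃ Tetris                          ┃   
             ┠─────────────────────────────────┨   
             ┃          │Next:                 ┃   
             ┃          │  ▒                   ┃   
             ┃          │▒▒▒                   ┃   
             ┃          │                      ┃   
             ┃          │                      ┃   
             ┃          │                      ┃   
             ┃          │Score:                ┃   
           ┏━━━━━━━━━━━━━━━━━━━━━━━━━━━┓       ┃   
           ┃ GameOfLife                ┃       ┃   
           ┠───────────────────────────┨       ┃   
           ┃Gen: 0                     ┃       ┃   
           ┃███···█··········█·███     ┃       ┃   


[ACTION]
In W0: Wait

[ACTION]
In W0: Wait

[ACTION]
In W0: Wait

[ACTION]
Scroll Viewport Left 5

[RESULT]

                                                   
                                                   
                                                   
                                                   
                                                   
                  ┏━━━━━━━━━━━━━━━━━━━━━━━━━━━━━━━━
                  ┃ Tetris                         
                  ┠────────────────────────────────
                  ┃          │Next:                
                  ┃          │  ▒                  
                  ┃          │▒▒▒                  
                  ┃          │                     
                  ┃          │                     
                  ┃          │                     
                  ┃          │Score:               
                ┏━━━━━━━━━━━━━━━━━━━━━━━━━━━┓      
                ┃ GameOfLife                ┃      
                ┠───────────────────────────┨      
                ┃Gen: 0                     ┃      
                ┃███···█··········█·███     ┃      
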